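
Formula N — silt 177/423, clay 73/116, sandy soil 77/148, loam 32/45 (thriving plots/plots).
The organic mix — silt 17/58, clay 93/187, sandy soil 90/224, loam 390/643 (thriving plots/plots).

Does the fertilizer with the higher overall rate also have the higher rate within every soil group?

No

Silt: Formula N 177/423 = 41.8%, the organic mix 17/58 = 29.3% → Formula N
Clay: Formula N 73/116 = 62.9%, the organic mix 93/187 = 49.7% → Formula N
Sandy soil: Formula N 77/148 = 52.0%, the organic mix 90/224 = 40.2% → Formula N
Loam: Formula N 32/45 = 71.1%, the organic mix 390/643 = 60.7% → Formula N
Overall: Formula N 359/732 = 49.0%, the organic mix 590/1112 = 53.1% → the organic mix
Formula N wins each soil group but the organic mix wins overall — the comparison reverses. Formula N's plots skew toward silt, which has a lower base rate.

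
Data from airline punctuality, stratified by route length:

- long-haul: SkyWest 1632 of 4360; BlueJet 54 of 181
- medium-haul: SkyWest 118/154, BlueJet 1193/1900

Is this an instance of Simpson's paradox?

Long-haul: SkyWest 1632/4360 = 37.4%, BlueJet 54/181 = 29.8% → SkyWest
Medium-haul: SkyWest 118/154 = 76.6%, BlueJet 1193/1900 = 62.8% → SkyWest
Overall: SkyWest 1750/4514 = 38.8%, BlueJet 1247/2081 = 59.9% → BlueJet
SkyWest wins each route group but BlueJet wins overall — the comparison reverses. SkyWest's flights skew toward long-haul, which has a lower base rate.

Yes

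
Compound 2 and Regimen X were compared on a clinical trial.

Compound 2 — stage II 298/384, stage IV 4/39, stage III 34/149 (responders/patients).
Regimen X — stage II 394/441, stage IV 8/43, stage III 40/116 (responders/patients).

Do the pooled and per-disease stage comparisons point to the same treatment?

Stage II: Compound 2 298/384 = 77.6%, Regimen X 394/441 = 89.3% → Regimen X
Stage IV: Compound 2 4/39 = 10.3%, Regimen X 8/43 = 18.6% → Regimen X
Stage III: Compound 2 34/149 = 22.8%, Regimen X 40/116 = 34.5% → Regimen X
Overall: Compound 2 336/572 = 58.7%, Regimen X 442/600 = 73.7% → Regimen X
Regimen X wins overall and in every disease group — no reversal.

Yes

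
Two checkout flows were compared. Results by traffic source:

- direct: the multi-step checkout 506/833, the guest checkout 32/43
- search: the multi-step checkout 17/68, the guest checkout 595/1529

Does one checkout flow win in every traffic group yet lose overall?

Yes

Direct: the multi-step checkout 506/833 = 60.7%, the guest checkout 32/43 = 74.4% → the guest checkout
Search: the multi-step checkout 17/68 = 25.0%, the guest checkout 595/1529 = 38.9% → the guest checkout
Overall: the multi-step checkout 523/901 = 58.0%, the guest checkout 627/1572 = 39.9% → the multi-step checkout
The guest checkout wins each traffic group but the multi-step checkout wins overall — the comparison reverses. The guest checkout's sessions skew toward search, which has a lower base rate.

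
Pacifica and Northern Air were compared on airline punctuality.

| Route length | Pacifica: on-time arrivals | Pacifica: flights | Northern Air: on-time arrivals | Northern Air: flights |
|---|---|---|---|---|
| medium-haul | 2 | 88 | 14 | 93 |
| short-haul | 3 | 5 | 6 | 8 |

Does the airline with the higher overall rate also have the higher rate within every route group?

Medium-haul: Pacifica 2/88 = 2.3%, Northern Air 14/93 = 15.1% → Northern Air
Short-haul: Pacifica 3/5 = 60.0%, Northern Air 6/8 = 75.0% → Northern Air
Overall: Pacifica 5/93 = 5.4%, Northern Air 20/101 = 19.8% → Northern Air
Northern Air wins overall and in every route group — no reversal.

Yes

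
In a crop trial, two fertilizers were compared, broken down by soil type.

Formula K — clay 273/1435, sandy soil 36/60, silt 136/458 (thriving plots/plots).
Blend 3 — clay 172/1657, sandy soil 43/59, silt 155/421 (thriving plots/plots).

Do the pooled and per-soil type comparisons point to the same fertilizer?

No

Clay: Formula K 273/1435 = 19.0%, Blend 3 172/1657 = 10.4% → Formula K
Sandy soil: Formula K 36/60 = 60.0%, Blend 3 43/59 = 72.9% → Blend 3
Silt: Formula K 136/458 = 29.7%, Blend 3 155/421 = 36.8% → Blend 3
Overall: Formula K 445/1953 = 22.8%, Blend 3 370/2137 = 17.3% → Formula K
Neither sweeps: Formula K wins 1 of 3 groups, Blend 3 wins 2. Formula K wins overall but not every group — no Simpson reversal.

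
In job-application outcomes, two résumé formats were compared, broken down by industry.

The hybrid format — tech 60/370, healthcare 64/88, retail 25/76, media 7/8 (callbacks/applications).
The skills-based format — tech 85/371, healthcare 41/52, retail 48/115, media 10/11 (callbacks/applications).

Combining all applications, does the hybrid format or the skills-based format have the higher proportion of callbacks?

Tech: the hybrid format 60/370 = 16.2%, the skills-based format 85/371 = 22.9% → the skills-based format
Healthcare: the hybrid format 64/88 = 72.7%, the skills-based format 41/52 = 78.8% → the skills-based format
Retail: the hybrid format 25/76 = 32.9%, the skills-based format 48/115 = 41.7% → the skills-based format
Media: the hybrid format 7/8 = 87.5%, the skills-based format 10/11 = 90.9% → the skills-based format
Overall: the hybrid format 156/542 = 28.8%, the skills-based format 184/549 = 33.5% → the skills-based format

the skills-based format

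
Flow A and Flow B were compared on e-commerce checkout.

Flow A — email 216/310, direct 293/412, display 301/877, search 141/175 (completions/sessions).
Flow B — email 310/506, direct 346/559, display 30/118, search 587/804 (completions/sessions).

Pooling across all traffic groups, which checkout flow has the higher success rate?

Email: Flow A 216/310 = 69.7%, Flow B 310/506 = 61.3% → Flow A
Direct: Flow A 293/412 = 71.1%, Flow B 346/559 = 61.9% → Flow A
Display: Flow A 301/877 = 34.3%, Flow B 30/118 = 25.4% → Flow A
Search: Flow A 141/175 = 80.6%, Flow B 587/804 = 73.0% → Flow A
Overall: Flow A 951/1774 = 53.6%, Flow B 1273/1987 = 64.1% → Flow B
(Flow A wins every traffic group but Flow B wins overall — Flow A's sessions skew toward the low-rate display group.)

Flow B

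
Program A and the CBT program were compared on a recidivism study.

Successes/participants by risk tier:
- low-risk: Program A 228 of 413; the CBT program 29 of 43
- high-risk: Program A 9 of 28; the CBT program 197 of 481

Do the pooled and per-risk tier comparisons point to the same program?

Low-risk: Program A 228/413 = 55.2%, the CBT program 29/43 = 67.4% → the CBT program
High-risk: Program A 9/28 = 32.1%, the CBT program 197/481 = 41.0% → the CBT program
Overall: Program A 237/441 = 53.7%, the CBT program 226/524 = 43.1% → Program A
The CBT program wins each risk group but Program A wins overall — the comparison reverses. The CBT program's participants skew toward high-risk, which has a lower base rate.

No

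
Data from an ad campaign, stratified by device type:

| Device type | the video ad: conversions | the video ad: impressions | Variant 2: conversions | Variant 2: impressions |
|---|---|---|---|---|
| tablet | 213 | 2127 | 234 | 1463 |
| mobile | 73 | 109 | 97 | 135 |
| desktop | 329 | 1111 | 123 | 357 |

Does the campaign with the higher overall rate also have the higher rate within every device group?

Yes

Tablet: the video ad 213/2127 = 10.0%, Variant 2 234/1463 = 16.0% → Variant 2
Mobile: the video ad 73/109 = 67.0%, Variant 2 97/135 = 71.9% → Variant 2
Desktop: the video ad 329/1111 = 29.6%, Variant 2 123/357 = 34.5% → Variant 2
Overall: the video ad 615/3347 = 18.4%, Variant 2 454/1955 = 23.2% → Variant 2
Variant 2 wins overall and in every device group — no reversal.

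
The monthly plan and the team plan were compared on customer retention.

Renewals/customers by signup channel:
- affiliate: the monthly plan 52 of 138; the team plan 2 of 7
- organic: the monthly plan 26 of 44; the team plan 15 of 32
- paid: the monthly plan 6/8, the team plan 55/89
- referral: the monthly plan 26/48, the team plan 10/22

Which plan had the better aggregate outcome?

Affiliate: the monthly plan 52/138 = 37.7%, the team plan 2/7 = 28.6% → the monthly plan
Organic: the monthly plan 26/44 = 59.1%, the team plan 15/32 = 46.9% → the monthly plan
Paid: the monthly plan 6/8 = 75.0%, the team plan 55/89 = 61.8% → the monthly plan
Referral: the monthly plan 26/48 = 54.2%, the team plan 10/22 = 45.5% → the monthly plan
Overall: the monthly plan 110/238 = 46.2%, the team plan 82/150 = 54.7% → the team plan
(The monthly plan wins every signup group but the team plan wins overall — the monthly plan's customers skew toward the low-rate affiliate group.)

the team plan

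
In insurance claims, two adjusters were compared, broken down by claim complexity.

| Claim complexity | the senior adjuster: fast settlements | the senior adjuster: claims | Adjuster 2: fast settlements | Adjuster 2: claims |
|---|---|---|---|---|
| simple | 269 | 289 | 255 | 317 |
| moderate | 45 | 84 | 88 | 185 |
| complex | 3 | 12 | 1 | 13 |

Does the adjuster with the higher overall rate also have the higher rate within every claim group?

Simple: the senior adjuster 269/289 = 93.1%, Adjuster 2 255/317 = 80.4% → the senior adjuster
Moderate: the senior adjuster 45/84 = 53.6%, Adjuster 2 88/185 = 47.6% → the senior adjuster
Complex: the senior adjuster 3/12 = 25.0%, Adjuster 2 1/13 = 7.7% → the senior adjuster
Overall: the senior adjuster 317/385 = 82.3%, Adjuster 2 344/515 = 66.8% → the senior adjuster
The senior adjuster wins overall and in every claim group — no reversal.

Yes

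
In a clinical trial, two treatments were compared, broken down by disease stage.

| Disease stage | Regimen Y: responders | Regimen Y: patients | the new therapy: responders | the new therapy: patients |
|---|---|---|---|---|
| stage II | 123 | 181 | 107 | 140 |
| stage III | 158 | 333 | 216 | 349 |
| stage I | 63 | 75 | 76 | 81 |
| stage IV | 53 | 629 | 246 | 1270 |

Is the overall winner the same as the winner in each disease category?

Yes

Stage II: Regimen Y 123/181 = 68.0%, the new therapy 107/140 = 76.4% → the new therapy
Stage III: Regimen Y 158/333 = 47.4%, the new therapy 216/349 = 61.9% → the new therapy
Stage I: Regimen Y 63/75 = 84.0%, the new therapy 76/81 = 93.8% → the new therapy
Stage IV: Regimen Y 53/629 = 8.4%, the new therapy 246/1270 = 19.4% → the new therapy
Overall: Regimen Y 397/1218 = 32.6%, the new therapy 645/1840 = 35.1% → the new therapy
The new therapy wins overall and in every disease group — no reversal.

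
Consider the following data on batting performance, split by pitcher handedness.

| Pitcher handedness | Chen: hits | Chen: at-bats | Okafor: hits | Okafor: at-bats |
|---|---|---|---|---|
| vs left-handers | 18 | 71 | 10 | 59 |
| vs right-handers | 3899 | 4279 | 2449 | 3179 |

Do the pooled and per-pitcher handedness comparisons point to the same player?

Vs left-handers: Chen 18/71 = 25.4%, Okafor 10/59 = 16.9% → Chen
Vs right-handers: Chen 3899/4279 = 91.1%, Okafor 2449/3179 = 77.0% → Chen
Overall: Chen 3917/4350 = 90.0%, Okafor 2459/3238 = 75.9% → Chen
Chen wins overall and in every pitcher group — no reversal.

Yes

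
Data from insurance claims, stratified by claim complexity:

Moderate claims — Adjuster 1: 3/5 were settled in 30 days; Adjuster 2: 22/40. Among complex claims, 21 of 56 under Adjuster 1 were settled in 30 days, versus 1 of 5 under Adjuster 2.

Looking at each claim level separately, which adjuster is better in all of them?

Adjuster 1

Moderate: Adjuster 1 3/5 = 60.0%, Adjuster 2 22/40 = 55.0% → Adjuster 1
Complex: Adjuster 1 21/56 = 37.5%, Adjuster 2 1/5 = 20.0% → Adjuster 1
Adjuster 1 has the higher rate in both groups.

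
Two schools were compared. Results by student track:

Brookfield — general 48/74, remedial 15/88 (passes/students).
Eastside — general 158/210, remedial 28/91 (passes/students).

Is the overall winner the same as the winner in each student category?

General: Brookfield 48/74 = 64.9%, Eastside 158/210 = 75.2% → Eastside
Remedial: Brookfield 15/88 = 17.0%, Eastside 28/91 = 30.8% → Eastside
Overall: Brookfield 63/162 = 38.9%, Eastside 186/301 = 61.8% → Eastside
Eastside wins overall and in every student group — no reversal.

Yes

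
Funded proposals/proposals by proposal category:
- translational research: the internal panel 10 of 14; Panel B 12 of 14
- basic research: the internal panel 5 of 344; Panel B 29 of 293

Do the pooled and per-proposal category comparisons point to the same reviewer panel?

Translational research: the internal panel 10/14 = 71.4%, Panel B 12/14 = 85.7% → Panel B
Basic research: the internal panel 5/344 = 1.5%, Panel B 29/293 = 9.9% → Panel B
Overall: the internal panel 15/358 = 4.2%, Panel B 41/307 = 13.4% → Panel B
Panel B wins overall and in every proposal group — no reversal.

Yes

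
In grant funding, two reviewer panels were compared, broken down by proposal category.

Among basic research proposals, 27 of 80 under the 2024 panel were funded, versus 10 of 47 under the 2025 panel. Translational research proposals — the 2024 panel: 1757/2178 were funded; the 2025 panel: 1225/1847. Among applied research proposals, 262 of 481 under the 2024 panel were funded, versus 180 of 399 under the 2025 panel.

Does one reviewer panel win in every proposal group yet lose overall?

Basic research: the 2024 panel 27/80 = 33.8%, the 2025 panel 10/47 = 21.3% → the 2024 panel
Translational research: the 2024 panel 1757/2178 = 80.7%, the 2025 panel 1225/1847 = 66.3% → the 2024 panel
Applied research: the 2024 panel 262/481 = 54.5%, the 2025 panel 180/399 = 45.1% → the 2024 panel
Overall: the 2024 panel 2046/2739 = 74.7%, the 2025 panel 1415/2293 = 61.7% → the 2024 panel
The 2024 panel wins overall and in every proposal group — no reversal.

No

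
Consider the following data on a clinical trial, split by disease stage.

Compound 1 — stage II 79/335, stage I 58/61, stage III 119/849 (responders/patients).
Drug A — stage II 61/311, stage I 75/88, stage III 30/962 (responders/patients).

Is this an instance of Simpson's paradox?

Stage II: Compound 1 79/335 = 23.6%, Drug A 61/311 = 19.6% → Compound 1
Stage I: Compound 1 58/61 = 95.1%, Drug A 75/88 = 85.2% → Compound 1
Stage III: Compound 1 119/849 = 14.0%, Drug A 30/962 = 3.1% → Compound 1
Overall: Compound 1 256/1245 = 20.6%, Drug A 166/1361 = 12.2% → Compound 1
Compound 1 wins overall and in every disease group — no reversal.

No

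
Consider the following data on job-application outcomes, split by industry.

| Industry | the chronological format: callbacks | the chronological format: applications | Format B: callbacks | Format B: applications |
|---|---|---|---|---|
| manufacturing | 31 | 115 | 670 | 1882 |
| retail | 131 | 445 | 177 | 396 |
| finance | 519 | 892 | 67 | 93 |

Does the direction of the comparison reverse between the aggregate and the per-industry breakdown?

Manufacturing: the chronological format 31/115 = 27.0%, Format B 670/1882 = 35.6% → Format B
Retail: the chronological format 131/445 = 29.4%, Format B 177/396 = 44.7% → Format B
Finance: the chronological format 519/892 = 58.2%, Format B 67/93 = 72.0% → Format B
Overall: the chronological format 681/1452 = 46.9%, Format B 914/2371 = 38.5% → the chronological format
Format B wins each industry group but the chronological format wins overall — the comparison reverses. Format B's applications skew toward manufacturing, which has a lower base rate.

Yes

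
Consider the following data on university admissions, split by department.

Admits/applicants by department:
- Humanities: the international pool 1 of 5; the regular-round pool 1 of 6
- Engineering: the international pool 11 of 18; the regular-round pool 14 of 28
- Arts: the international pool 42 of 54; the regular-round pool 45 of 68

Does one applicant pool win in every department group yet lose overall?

Humanities: the international pool 1/5 = 20.0%, the regular-round pool 1/6 = 16.7% → the international pool
Engineering: the international pool 11/18 = 61.1%, the regular-round pool 14/28 = 50.0% → the international pool
Arts: the international pool 42/54 = 77.8%, the regular-round pool 45/68 = 66.2% → the international pool
Overall: the international pool 54/77 = 70.1%, the regular-round pool 60/102 = 58.8% → the international pool
The international pool wins overall and in every department group — no reversal.

No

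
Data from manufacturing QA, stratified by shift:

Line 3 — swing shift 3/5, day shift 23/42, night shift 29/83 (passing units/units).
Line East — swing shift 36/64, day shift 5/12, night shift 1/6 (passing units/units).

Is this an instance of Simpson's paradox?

Yes

Swing shift: Line 3 3/5 = 60.0%, Line East 36/64 = 56.2% → Line 3
Day shift: Line 3 23/42 = 54.8%, Line East 5/12 = 41.7% → Line 3
Night shift: Line 3 29/83 = 34.9%, Line East 1/6 = 16.7% → Line 3
Overall: Line 3 55/130 = 42.3%, Line East 42/82 = 51.2% → Line East
Line 3 wins each shift group but Line East wins overall — the comparison reverses. Line 3's units skew toward night shift, which has a lower base rate.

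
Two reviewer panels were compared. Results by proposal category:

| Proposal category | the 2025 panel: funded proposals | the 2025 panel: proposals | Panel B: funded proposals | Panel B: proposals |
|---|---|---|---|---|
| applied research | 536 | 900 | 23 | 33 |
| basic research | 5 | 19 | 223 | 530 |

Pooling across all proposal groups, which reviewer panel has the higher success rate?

the 2025 panel

Applied research: the 2025 panel 536/900 = 59.6%, Panel B 23/33 = 69.7% → Panel B
Basic research: the 2025 panel 5/19 = 26.3%, Panel B 223/530 = 42.1% → Panel B
Overall: the 2025 panel 541/919 = 58.9%, Panel B 246/563 = 43.7% → the 2025 panel
(Panel B wins every proposal group but the 2025 panel wins overall — Panel B's proposals skew toward the low-rate basic research group.)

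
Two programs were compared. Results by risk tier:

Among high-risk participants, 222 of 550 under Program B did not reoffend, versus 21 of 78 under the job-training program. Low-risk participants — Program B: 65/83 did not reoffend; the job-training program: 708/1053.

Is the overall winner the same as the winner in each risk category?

High-risk: Program B 222/550 = 40.4%, the job-training program 21/78 = 26.9% → Program B
Low-risk: Program B 65/83 = 78.3%, the job-training program 708/1053 = 67.2% → Program B
Overall: Program B 287/633 = 45.3%, the job-training program 729/1131 = 64.5% → the job-training program
Program B wins each risk group but the job-training program wins overall — the comparison reverses. Program B's participants skew toward high-risk, which has a lower base rate.

No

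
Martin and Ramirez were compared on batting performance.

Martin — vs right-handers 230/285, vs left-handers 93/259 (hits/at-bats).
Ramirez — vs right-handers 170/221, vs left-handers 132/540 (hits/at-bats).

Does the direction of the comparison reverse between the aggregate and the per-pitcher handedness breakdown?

No

Vs right-handers: Martin 230/285 = 80.7%, Ramirez 170/221 = 76.9% → Martin
Vs left-handers: Martin 93/259 = 35.9%, Ramirez 132/540 = 24.4% → Martin
Overall: Martin 323/544 = 59.4%, Ramirez 302/761 = 39.7% → Martin
Martin wins overall and in every pitcher group — no reversal.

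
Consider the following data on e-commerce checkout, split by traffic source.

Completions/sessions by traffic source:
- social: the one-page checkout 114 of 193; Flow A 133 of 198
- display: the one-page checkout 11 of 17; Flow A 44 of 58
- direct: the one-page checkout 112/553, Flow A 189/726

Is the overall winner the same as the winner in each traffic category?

Social: the one-page checkout 114/193 = 59.1%, Flow A 133/198 = 67.2% → Flow A
Display: the one-page checkout 11/17 = 64.7%, Flow A 44/58 = 75.9% → Flow A
Direct: the one-page checkout 112/553 = 20.3%, Flow A 189/726 = 26.0% → Flow A
Overall: the one-page checkout 237/763 = 31.1%, Flow A 366/982 = 37.3% → Flow A
Flow A wins overall and in every traffic group — no reversal.

Yes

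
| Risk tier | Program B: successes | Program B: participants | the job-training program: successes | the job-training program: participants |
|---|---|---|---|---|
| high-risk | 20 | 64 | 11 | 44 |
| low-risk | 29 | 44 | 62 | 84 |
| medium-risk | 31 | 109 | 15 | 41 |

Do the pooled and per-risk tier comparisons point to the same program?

High-risk: Program B 20/64 = 31.2%, the job-training program 11/44 = 25.0% → Program B
Low-risk: Program B 29/44 = 65.9%, the job-training program 62/84 = 73.8% → the job-training program
Medium-risk: Program B 31/109 = 28.4%, the job-training program 15/41 = 36.6% → the job-training program
Overall: Program B 80/217 = 36.9%, the job-training program 88/169 = 52.1% → the job-training program
Neither sweeps: Program B wins 1 of 3 groups, the job-training program wins 2. The job-training program wins overall but not every group — no Simpson reversal.

No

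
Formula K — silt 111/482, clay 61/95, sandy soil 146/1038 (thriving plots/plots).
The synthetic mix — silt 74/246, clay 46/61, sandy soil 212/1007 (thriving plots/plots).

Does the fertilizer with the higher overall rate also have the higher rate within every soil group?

Silt: Formula K 111/482 = 23.0%, the synthetic mix 74/246 = 30.1% → the synthetic mix
Clay: Formula K 61/95 = 64.2%, the synthetic mix 46/61 = 75.4% → the synthetic mix
Sandy soil: Formula K 146/1038 = 14.1%, the synthetic mix 212/1007 = 21.1% → the synthetic mix
Overall: Formula K 318/1615 = 19.7%, the synthetic mix 332/1314 = 25.3% → the synthetic mix
The synthetic mix wins overall and in every soil group — no reversal.

Yes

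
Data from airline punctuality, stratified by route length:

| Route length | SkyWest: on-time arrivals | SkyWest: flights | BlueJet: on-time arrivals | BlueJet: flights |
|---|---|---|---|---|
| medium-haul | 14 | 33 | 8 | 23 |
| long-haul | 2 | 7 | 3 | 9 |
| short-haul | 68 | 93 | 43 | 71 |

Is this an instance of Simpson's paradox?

Medium-haul: SkyWest 14/33 = 42.4%, BlueJet 8/23 = 34.8% → SkyWest
Long-haul: SkyWest 2/7 = 28.6%, BlueJet 3/9 = 33.3% → BlueJet
Short-haul: SkyWest 68/93 = 73.1%, BlueJet 43/71 = 60.6% → SkyWest
Overall: SkyWest 84/133 = 63.2%, BlueJet 54/103 = 52.4% → SkyWest
Neither sweeps: SkyWest wins 2 of 3 groups, BlueJet wins 1. SkyWest wins overall but not every group — no Simpson reversal.

No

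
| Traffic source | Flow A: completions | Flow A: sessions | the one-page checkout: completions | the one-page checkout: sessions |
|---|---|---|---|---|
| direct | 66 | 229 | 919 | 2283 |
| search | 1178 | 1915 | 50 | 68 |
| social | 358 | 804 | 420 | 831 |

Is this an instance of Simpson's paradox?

Yes

Direct: Flow A 66/229 = 28.8%, the one-page checkout 919/2283 = 40.3% → the one-page checkout
Search: Flow A 1178/1915 = 61.5%, the one-page checkout 50/68 = 73.5% → the one-page checkout
Social: Flow A 358/804 = 44.5%, the one-page checkout 420/831 = 50.5% → the one-page checkout
Overall: Flow A 1602/2948 = 54.3%, the one-page checkout 1389/3182 = 43.7% → Flow A
The one-page checkout wins each traffic group but Flow A wins overall — the comparison reverses. The one-page checkout's sessions skew toward direct, which has a lower base rate.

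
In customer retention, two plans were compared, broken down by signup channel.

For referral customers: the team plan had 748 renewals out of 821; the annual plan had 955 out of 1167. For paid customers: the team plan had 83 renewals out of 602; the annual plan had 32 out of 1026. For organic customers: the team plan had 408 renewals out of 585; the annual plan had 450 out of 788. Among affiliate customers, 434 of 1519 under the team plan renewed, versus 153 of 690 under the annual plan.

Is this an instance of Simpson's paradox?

No

Referral: the team plan 748/821 = 91.1%, the annual plan 955/1167 = 81.8% → the team plan
Paid: the team plan 83/602 = 13.8%, the annual plan 32/1026 = 3.1% → the team plan
Organic: the team plan 408/585 = 69.7%, the annual plan 450/788 = 57.1% → the team plan
Affiliate: the team plan 434/1519 = 28.6%, the annual plan 153/690 = 22.2% → the team plan
Overall: the team plan 1673/3527 = 47.4%, the annual plan 1590/3671 = 43.3% → the team plan
The team plan wins overall and in every signup group — no reversal.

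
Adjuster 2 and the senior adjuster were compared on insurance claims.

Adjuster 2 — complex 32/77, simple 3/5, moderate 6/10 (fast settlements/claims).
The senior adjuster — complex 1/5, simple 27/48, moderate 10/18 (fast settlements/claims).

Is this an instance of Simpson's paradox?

Complex: Adjuster 2 32/77 = 41.6%, the senior adjuster 1/5 = 20.0% → Adjuster 2
Simple: Adjuster 2 3/5 = 60.0%, the senior adjuster 27/48 = 56.2% → Adjuster 2
Moderate: Adjuster 2 6/10 = 60.0%, the senior adjuster 10/18 = 55.6% → Adjuster 2
Overall: Adjuster 2 41/92 = 44.6%, the senior adjuster 38/71 = 53.5% → the senior adjuster
Adjuster 2 wins each claim group but the senior adjuster wins overall — the comparison reverses. Adjuster 2's claims skew toward complex, which has a lower base rate.

Yes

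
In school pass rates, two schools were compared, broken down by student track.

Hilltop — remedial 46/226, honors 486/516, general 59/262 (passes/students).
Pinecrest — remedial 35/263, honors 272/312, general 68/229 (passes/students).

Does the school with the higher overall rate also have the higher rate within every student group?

Remedial: Hilltop 46/226 = 20.4%, Pinecrest 35/263 = 13.3% → Hilltop
Honors: Hilltop 486/516 = 94.2%, Pinecrest 272/312 = 87.2% → Hilltop
General: Hilltop 59/262 = 22.5%, Pinecrest 68/229 = 29.7% → Pinecrest
Overall: Hilltop 591/1004 = 58.9%, Pinecrest 375/804 = 46.6% → Hilltop
Neither sweeps: Hilltop wins 2 of 3 groups, Pinecrest wins 1. Hilltop wins overall but not every group — no Simpson reversal.

No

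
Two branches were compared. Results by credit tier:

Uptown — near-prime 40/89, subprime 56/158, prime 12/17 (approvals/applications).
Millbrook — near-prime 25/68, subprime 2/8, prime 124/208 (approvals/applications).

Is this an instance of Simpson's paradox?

Yes

Near-prime: Uptown 40/89 = 44.9%, Millbrook 25/68 = 36.8% → Uptown
Subprime: Uptown 56/158 = 35.4%, Millbrook 2/8 = 25.0% → Uptown
Prime: Uptown 12/17 = 70.6%, Millbrook 124/208 = 59.6% → Uptown
Overall: Uptown 108/264 = 40.9%, Millbrook 151/284 = 53.2% → Millbrook
Uptown wins each credit group but Millbrook wins overall — the comparison reverses. Uptown's applications skew toward subprime, which has a lower base rate.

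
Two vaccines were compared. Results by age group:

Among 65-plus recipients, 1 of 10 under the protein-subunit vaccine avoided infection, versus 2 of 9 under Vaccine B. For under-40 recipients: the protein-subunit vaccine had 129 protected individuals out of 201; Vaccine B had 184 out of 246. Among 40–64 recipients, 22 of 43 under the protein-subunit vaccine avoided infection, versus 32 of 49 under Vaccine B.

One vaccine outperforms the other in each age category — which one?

Vaccine B

65-plus: the protein-subunit vaccine 1/10 = 10.0%, Vaccine B 2/9 = 22.2% → Vaccine B
Under-40: the protein-subunit vaccine 129/201 = 64.2%, Vaccine B 184/246 = 74.8% → Vaccine B
40–64: the protein-subunit vaccine 22/43 = 51.2%, Vaccine B 32/49 = 65.3% → Vaccine B
Vaccine B has the higher rate in all 3 groups.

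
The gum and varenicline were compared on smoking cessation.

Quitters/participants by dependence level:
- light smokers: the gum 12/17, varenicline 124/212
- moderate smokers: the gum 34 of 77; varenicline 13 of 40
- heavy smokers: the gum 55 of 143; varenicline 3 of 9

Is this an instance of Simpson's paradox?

Light smokers: the gum 12/17 = 70.6%, varenicline 124/212 = 58.5% → the gum
Moderate smokers: the gum 34/77 = 44.2%, varenicline 13/40 = 32.5% → the gum
Heavy smokers: the gum 55/143 = 38.5%, varenicline 3/9 = 33.3% → the gum
Overall: the gum 101/237 = 42.6%, varenicline 140/261 = 53.6% → varenicline
The gum wins each dependence group but varenicline wins overall — the comparison reverses. The gum's participants skew toward heavy smokers, which has a lower base rate.

Yes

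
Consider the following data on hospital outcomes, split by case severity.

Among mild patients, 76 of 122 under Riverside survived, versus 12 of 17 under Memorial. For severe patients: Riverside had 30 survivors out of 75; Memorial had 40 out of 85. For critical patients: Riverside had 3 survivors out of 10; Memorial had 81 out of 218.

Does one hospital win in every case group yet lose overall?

Mild: Riverside 76/122 = 62.3%, Memorial 12/17 = 70.6% → Memorial
Severe: Riverside 30/75 = 40.0%, Memorial 40/85 = 47.1% → Memorial
Critical: Riverside 3/10 = 30.0%, Memorial 81/218 = 37.2% → Memorial
Overall: Riverside 109/207 = 52.7%, Memorial 133/320 = 41.6% → Riverside
Memorial wins each case group but Riverside wins overall — the comparison reverses. Memorial's patients skew toward critical, which has a lower base rate.

Yes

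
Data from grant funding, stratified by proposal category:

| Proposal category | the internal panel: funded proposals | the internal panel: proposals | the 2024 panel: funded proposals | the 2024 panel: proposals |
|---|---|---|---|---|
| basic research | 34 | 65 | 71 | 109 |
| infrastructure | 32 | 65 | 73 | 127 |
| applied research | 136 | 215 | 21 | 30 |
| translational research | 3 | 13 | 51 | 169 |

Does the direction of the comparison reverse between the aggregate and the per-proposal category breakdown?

Yes

Basic research: the internal panel 34/65 = 52.3%, the 2024 panel 71/109 = 65.1% → the 2024 panel
Infrastructure: the internal panel 32/65 = 49.2%, the 2024 panel 73/127 = 57.5% → the 2024 panel
Applied research: the internal panel 136/215 = 63.3%, the 2024 panel 21/30 = 70.0% → the 2024 panel
Translational research: the internal panel 3/13 = 23.1%, the 2024 panel 51/169 = 30.2% → the 2024 panel
Overall: the internal panel 205/358 = 57.3%, the 2024 panel 216/435 = 49.7% → the internal panel
The 2024 panel wins each proposal group but the internal panel wins overall — the comparison reverses. The 2024 panel's proposals skew toward translational research, which has a lower base rate.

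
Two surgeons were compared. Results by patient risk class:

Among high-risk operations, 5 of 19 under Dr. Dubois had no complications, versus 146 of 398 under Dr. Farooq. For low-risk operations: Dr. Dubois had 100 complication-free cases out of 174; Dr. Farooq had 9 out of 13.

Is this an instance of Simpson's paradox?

Yes

High-risk: Dr. Dubois 5/19 = 26.3%, Dr. Farooq 146/398 = 36.7% → Dr. Farooq
Low-risk: Dr. Dubois 100/174 = 57.5%, Dr. Farooq 9/13 = 69.2% → Dr. Farooq
Overall: Dr. Dubois 105/193 = 54.4%, Dr. Farooq 155/411 = 37.7% → Dr. Dubois
Dr. Farooq wins each patient risk group but Dr. Dubois wins overall — the comparison reverses. Dr. Farooq's operations skew toward high-risk, which has a lower base rate.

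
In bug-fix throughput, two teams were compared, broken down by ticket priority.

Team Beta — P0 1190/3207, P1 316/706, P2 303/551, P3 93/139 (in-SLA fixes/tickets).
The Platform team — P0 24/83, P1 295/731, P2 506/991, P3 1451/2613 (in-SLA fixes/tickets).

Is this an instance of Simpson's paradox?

Yes

P0: Team Beta 1190/3207 = 37.1%, the Platform team 24/83 = 28.9% → Team Beta
P1: Team Beta 316/706 = 44.8%, the Platform team 295/731 = 40.4% → Team Beta
P2: Team Beta 303/551 = 55.0%, the Platform team 506/991 = 51.1% → Team Beta
P3: Team Beta 93/139 = 66.9%, the Platform team 1451/2613 = 55.5% → Team Beta
Overall: Team Beta 1902/4603 = 41.3%, the Platform team 2276/4418 = 51.5% → the Platform team
Team Beta wins each ticket group but the Platform team wins overall — the comparison reverses. Team Beta's tickets skew toward P0, which has a lower base rate.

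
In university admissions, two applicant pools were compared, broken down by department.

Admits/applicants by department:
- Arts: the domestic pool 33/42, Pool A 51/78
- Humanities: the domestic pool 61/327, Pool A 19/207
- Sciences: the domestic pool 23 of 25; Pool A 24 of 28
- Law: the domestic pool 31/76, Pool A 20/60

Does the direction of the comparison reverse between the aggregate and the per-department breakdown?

No

Arts: the domestic pool 33/42 = 78.6%, Pool A 51/78 = 65.4% → the domestic pool
Humanities: the domestic pool 61/327 = 18.7%, Pool A 19/207 = 9.2% → the domestic pool
Sciences: the domestic pool 23/25 = 92.0%, Pool A 24/28 = 85.7% → the domestic pool
Law: the domestic pool 31/76 = 40.8%, Pool A 20/60 = 33.3% → the domestic pool
Overall: the domestic pool 148/470 = 31.5%, Pool A 114/373 = 30.6% → the domestic pool
The domestic pool wins overall and in every department group — no reversal.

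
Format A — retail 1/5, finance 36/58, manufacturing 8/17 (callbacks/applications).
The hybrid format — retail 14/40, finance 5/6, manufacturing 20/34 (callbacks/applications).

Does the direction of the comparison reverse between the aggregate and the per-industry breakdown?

Yes

Retail: Format A 1/5 = 20.0%, the hybrid format 14/40 = 35.0% → the hybrid format
Finance: Format A 36/58 = 62.1%, the hybrid format 5/6 = 83.3% → the hybrid format
Manufacturing: Format A 8/17 = 47.1%, the hybrid format 20/34 = 58.8% → the hybrid format
Overall: Format A 45/80 = 56.2%, the hybrid format 39/80 = 48.8% → Format A
The hybrid format wins each industry group but Format A wins overall — the comparison reverses. The hybrid format's applications skew toward retail, which has a lower base rate.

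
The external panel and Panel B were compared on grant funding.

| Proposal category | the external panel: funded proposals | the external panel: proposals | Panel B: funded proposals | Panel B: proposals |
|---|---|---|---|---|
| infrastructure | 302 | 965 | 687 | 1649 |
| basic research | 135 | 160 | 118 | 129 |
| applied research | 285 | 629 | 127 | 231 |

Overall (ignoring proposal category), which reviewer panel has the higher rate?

Infrastructure: the external panel 302/965 = 31.3%, Panel B 687/1649 = 41.7% → Panel B
Basic research: the external panel 135/160 = 84.4%, Panel B 118/129 = 91.5% → Panel B
Applied research: the external panel 285/629 = 45.3%, Panel B 127/231 = 55.0% → Panel B
Overall: the external panel 722/1754 = 41.2%, Panel B 932/2009 = 46.4% → Panel B

Panel B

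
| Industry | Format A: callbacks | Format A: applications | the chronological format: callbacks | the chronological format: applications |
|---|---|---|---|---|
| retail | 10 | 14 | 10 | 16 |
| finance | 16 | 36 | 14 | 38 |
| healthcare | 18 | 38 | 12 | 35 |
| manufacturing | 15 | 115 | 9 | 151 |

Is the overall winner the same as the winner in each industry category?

Retail: Format A 10/14 = 71.4%, the chronological format 10/16 = 62.5% → Format A
Finance: Format A 16/36 = 44.4%, the chronological format 14/38 = 36.8% → Format A
Healthcare: Format A 18/38 = 47.4%, the chronological format 12/35 = 34.3% → Format A
Manufacturing: Format A 15/115 = 13.0%, the chronological format 9/151 = 6.0% → Format A
Overall: Format A 59/203 = 29.1%, the chronological format 45/240 = 18.8% → Format A
Format A wins overall and in every industry group — no reversal.

Yes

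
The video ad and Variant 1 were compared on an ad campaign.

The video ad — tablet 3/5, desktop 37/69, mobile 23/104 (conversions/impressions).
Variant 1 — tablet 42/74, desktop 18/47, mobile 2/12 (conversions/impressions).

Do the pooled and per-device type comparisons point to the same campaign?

No

Tablet: the video ad 3/5 = 60.0%, Variant 1 42/74 = 56.8% → the video ad
Desktop: the video ad 37/69 = 53.6%, Variant 1 18/47 = 38.3% → the video ad
Mobile: the video ad 23/104 = 22.1%, Variant 1 2/12 = 16.7% → the video ad
Overall: the video ad 63/178 = 35.4%, Variant 1 62/133 = 46.6% → Variant 1
The video ad wins each device group but Variant 1 wins overall — the comparison reverses. The video ad's impressions skew toward mobile, which has a lower base rate.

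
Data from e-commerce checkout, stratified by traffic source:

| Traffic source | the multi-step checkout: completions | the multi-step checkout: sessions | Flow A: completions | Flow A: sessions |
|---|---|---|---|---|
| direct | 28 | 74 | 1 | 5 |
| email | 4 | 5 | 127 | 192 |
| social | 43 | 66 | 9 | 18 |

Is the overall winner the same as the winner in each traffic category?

Direct: the multi-step checkout 28/74 = 37.8%, Flow A 1/5 = 20.0% → the multi-step checkout
Email: the multi-step checkout 4/5 = 80.0%, Flow A 127/192 = 66.1% → the multi-step checkout
Social: the multi-step checkout 43/66 = 65.2%, Flow A 9/18 = 50.0% → the multi-step checkout
Overall: the multi-step checkout 75/145 = 51.7%, Flow A 137/215 = 63.7% → Flow A
The multi-step checkout wins each traffic group but Flow A wins overall — the comparison reverses. The multi-step checkout's sessions skew toward direct, which has a lower base rate.

No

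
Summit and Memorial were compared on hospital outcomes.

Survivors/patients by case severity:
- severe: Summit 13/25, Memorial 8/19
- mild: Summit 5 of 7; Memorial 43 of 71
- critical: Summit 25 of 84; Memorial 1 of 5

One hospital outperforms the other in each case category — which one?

Summit

Severe: Summit 13/25 = 52.0%, Memorial 8/19 = 42.1% → Summit
Mild: Summit 5/7 = 71.4%, Memorial 43/71 = 60.6% → Summit
Critical: Summit 25/84 = 29.8%, Memorial 1/5 = 20.0% → Summit
Summit has the higher rate in all 3 groups.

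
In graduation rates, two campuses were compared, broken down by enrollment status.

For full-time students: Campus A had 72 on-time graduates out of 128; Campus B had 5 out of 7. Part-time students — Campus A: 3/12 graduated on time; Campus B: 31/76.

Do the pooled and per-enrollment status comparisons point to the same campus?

Full-time: Campus A 72/128 = 56.2%, Campus B 5/7 = 71.4% → Campus B
Part-time: Campus A 3/12 = 25.0%, Campus B 31/76 = 40.8% → Campus B
Overall: Campus A 75/140 = 53.6%, Campus B 36/83 = 43.4% → Campus A
Campus B wins each enrollment group but Campus A wins overall — the comparison reverses. Campus B's students skew toward part-time, which has a lower base rate.

No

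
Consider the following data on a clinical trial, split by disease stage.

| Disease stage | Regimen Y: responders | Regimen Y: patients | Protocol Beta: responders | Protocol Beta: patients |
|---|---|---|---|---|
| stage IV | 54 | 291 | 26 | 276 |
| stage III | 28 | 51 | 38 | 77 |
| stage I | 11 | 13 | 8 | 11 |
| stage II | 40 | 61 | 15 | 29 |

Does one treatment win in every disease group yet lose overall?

No

Stage IV: Regimen Y 54/291 = 18.6%, Protocol Beta 26/276 = 9.4% → Regimen Y
Stage III: Regimen Y 28/51 = 54.9%, Protocol Beta 38/77 = 49.4% → Regimen Y
Stage I: Regimen Y 11/13 = 84.6%, Protocol Beta 8/11 = 72.7% → Regimen Y
Stage II: Regimen Y 40/61 = 65.6%, Protocol Beta 15/29 = 51.7% → Regimen Y
Overall: Regimen Y 133/416 = 32.0%, Protocol Beta 87/393 = 22.1% → Regimen Y
Regimen Y wins overall and in every disease group — no reversal.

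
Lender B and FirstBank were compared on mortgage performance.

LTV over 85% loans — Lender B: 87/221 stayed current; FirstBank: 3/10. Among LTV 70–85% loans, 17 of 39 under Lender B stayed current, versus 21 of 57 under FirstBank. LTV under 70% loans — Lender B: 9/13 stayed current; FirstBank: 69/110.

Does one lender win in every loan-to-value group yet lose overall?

LTV over 85%: Lender B 87/221 = 39.4%, FirstBank 3/10 = 30.0% → Lender B
LTV 70–85%: Lender B 17/39 = 43.6%, FirstBank 21/57 = 36.8% → Lender B
LTV under 70%: Lender B 9/13 = 69.2%, FirstBank 69/110 = 62.7% → Lender B
Overall: Lender B 113/273 = 41.4%, FirstBank 93/177 = 52.5% → FirstBank
Lender B wins each loan-to-value group but FirstBank wins overall — the comparison reverses. Lender B's loans skew toward LTV over 85%, which has a lower base rate.

Yes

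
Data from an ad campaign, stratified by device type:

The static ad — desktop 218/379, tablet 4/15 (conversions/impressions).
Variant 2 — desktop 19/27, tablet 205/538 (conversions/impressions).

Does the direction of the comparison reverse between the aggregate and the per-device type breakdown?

Desktop: the static ad 218/379 = 57.5%, Variant 2 19/27 = 70.4% → Variant 2
Tablet: the static ad 4/15 = 26.7%, Variant 2 205/538 = 38.1% → Variant 2
Overall: the static ad 222/394 = 56.3%, Variant 2 224/565 = 39.6% → the static ad
Variant 2 wins each device group but the static ad wins overall — the comparison reverses. Variant 2's impressions skew toward tablet, which has a lower base rate.

Yes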